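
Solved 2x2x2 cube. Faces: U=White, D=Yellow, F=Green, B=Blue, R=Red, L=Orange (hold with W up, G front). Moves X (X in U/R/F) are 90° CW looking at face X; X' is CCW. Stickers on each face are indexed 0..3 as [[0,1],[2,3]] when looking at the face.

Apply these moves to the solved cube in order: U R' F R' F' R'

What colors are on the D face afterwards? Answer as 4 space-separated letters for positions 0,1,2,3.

Answer: Y G Y W

Derivation:
After move 1 (U): U=WWWW F=RRGG R=BBRR B=OOBB L=GGOO
After move 2 (R'): R=BRBR U=WBWO F=RWGW D=YRYG B=YOYB
After move 3 (F): F=GRWW U=WBOG R=WROR D=BBYG L=GYOR
After move 4 (R'): R=RRWO U=WYOY F=GBWG D=BRYW B=GOBB
After move 5 (F'): F=BGGW U=WYRW R=RRBO D=YRYW L=GYOO
After move 6 (R'): R=RORB U=WBRG F=BYGW D=YGYW B=WORB
Query: D face = YGYW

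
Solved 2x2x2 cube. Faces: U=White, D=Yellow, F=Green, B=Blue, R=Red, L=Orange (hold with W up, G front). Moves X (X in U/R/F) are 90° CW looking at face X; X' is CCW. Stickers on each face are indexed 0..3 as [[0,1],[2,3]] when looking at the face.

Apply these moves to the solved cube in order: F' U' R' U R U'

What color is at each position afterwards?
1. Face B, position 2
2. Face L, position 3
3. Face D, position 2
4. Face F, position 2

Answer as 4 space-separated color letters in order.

After move 1 (F'): F=GGGG U=WWRR R=YRYR D=OOYY L=OWOW
After move 2 (U'): U=WRWR F=OWGG R=GGYR B=YRBB L=BBOW
After move 3 (R'): R=GRGY U=WBWY F=ORGR D=OWYG B=YROB
After move 4 (U): U=WWYB F=GRGR R=YRGY B=BBOB L=OROW
After move 5 (R): R=GYYR U=WRYR F=GWGG D=OOYB B=BBWB
After move 6 (U'): U=RRWY F=ORGG R=GWYR B=GYWB L=BBOW
Query 1: B[2] = W
Query 2: L[3] = W
Query 3: D[2] = Y
Query 4: F[2] = G

Answer: W W Y G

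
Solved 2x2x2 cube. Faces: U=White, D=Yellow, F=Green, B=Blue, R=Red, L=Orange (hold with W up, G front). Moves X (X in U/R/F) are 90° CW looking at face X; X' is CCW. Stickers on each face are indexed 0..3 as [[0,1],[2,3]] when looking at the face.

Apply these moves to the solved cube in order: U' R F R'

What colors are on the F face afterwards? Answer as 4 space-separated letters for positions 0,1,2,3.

After move 1 (U'): U=WWWW F=OOGG R=GGRR B=RRBB L=BBOO
After move 2 (R): R=RGRG U=WOWG F=OYGY D=YBYR B=WRWB
After move 3 (F): F=GOYY U=WOOB R=WGGG D=RRYR L=BYOB
After move 4 (R'): R=GGWG U=WWOW F=GOYB D=ROYY B=RRRB
Query: F face = GOYB

Answer: G O Y B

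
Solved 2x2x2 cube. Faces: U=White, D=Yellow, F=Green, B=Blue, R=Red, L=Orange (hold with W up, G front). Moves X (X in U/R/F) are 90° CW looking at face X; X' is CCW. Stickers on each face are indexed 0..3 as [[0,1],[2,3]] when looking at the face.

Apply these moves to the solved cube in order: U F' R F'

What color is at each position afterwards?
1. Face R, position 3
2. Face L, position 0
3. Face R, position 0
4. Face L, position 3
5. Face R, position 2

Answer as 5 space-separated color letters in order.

After move 1 (U): U=WWWW F=RRGG R=BBRR B=OOBB L=GGOO
After move 2 (F'): F=RGRG U=WWBR R=YBYR D=GOYY L=GWOW
After move 3 (R): R=YYRB U=WGBG F=RORY D=GBYO B=ROWB
After move 4 (F'): F=OYRR U=WGYR R=BYGB D=WWYO L=GGOB
Query 1: R[3] = B
Query 2: L[0] = G
Query 3: R[0] = B
Query 4: L[3] = B
Query 5: R[2] = G

Answer: B G B B G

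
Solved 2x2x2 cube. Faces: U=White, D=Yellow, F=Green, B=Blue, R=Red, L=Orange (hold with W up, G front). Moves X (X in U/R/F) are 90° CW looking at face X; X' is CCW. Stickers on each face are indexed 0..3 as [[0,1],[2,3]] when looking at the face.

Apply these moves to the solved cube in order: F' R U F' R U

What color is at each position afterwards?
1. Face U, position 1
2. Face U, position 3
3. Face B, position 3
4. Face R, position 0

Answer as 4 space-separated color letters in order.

Answer: R Y B R

Derivation:
After move 1 (F'): F=GGGG U=WWRR R=YRYR D=OOYY L=OWOW
After move 2 (R): R=YYRR U=WGRG F=GOGY D=OBYB B=RBWB
After move 3 (U): U=RWGG F=YYGY R=RBRR B=OWWB L=GOOW
After move 4 (F'): F=YYYG U=RWRR R=BBOR D=OWYB L=GGOG
After move 5 (R): R=OBRB U=RYRG F=YWYB D=OWYO B=RWWB
After move 6 (U): U=RRGY F=OBYB R=RWRB B=GGWB L=YWOG
Query 1: U[1] = R
Query 2: U[3] = Y
Query 3: B[3] = B
Query 4: R[0] = R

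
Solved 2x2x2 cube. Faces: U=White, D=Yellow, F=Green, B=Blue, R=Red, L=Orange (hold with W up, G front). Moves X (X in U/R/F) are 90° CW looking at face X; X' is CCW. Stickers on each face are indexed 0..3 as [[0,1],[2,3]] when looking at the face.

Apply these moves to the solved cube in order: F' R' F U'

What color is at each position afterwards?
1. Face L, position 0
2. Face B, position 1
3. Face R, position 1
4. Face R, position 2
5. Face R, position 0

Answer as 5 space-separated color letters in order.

Answer: Y R G B G

Derivation:
After move 1 (F'): F=GGGG U=WWRR R=YRYR D=OOYY L=OWOW
After move 2 (R'): R=RRYY U=WBRB F=GWGR D=OGYG B=YBOB
After move 3 (F): F=GGRW U=WBWW R=RRBY D=YRYG L=OOOG
After move 4 (U'): U=BWWW F=OORW R=GGBY B=RROB L=YBOG
Query 1: L[0] = Y
Query 2: B[1] = R
Query 3: R[1] = G
Query 4: R[2] = B
Query 5: R[0] = G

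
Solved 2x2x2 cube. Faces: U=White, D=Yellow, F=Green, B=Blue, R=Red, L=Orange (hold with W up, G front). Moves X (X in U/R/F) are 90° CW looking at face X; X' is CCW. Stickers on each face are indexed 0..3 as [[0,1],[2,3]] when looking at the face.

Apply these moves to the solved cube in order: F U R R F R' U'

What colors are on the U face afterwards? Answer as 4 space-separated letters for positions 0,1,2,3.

After move 1 (F): F=GGGG U=WWOO R=WRWR D=RRYY L=OYOY
After move 2 (U): U=OWOW F=WRGG R=BBWR B=OYBB L=GGOY
After move 3 (R): R=WBRB U=OROG F=WRGY D=RBYO B=WYWB
After move 4 (R): R=RWBB U=OROY F=WBGO D=RWYW B=GYRB
After move 5 (F): F=GWOB U=ORYG R=OWYB D=BRYW L=GROW
After move 6 (R'): R=WBOY U=ORYG F=GROG D=BWYB B=WYRB
After move 7 (U'): U=RGOY F=GROG R=GROY B=WBRB L=WYOW
Query: U face = RGOY

Answer: R G O Y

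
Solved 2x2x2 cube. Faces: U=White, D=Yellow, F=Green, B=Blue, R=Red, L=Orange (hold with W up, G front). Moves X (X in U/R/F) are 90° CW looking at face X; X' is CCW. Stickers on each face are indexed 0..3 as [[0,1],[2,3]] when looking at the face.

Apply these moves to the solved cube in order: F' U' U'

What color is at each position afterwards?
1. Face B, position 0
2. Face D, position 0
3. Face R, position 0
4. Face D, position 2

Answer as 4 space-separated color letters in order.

Answer: G O O Y

Derivation:
After move 1 (F'): F=GGGG U=WWRR R=YRYR D=OOYY L=OWOW
After move 2 (U'): U=WRWR F=OWGG R=GGYR B=YRBB L=BBOW
After move 3 (U'): U=RRWW F=BBGG R=OWYR B=GGBB L=YROW
Query 1: B[0] = G
Query 2: D[0] = O
Query 3: R[0] = O
Query 4: D[2] = Y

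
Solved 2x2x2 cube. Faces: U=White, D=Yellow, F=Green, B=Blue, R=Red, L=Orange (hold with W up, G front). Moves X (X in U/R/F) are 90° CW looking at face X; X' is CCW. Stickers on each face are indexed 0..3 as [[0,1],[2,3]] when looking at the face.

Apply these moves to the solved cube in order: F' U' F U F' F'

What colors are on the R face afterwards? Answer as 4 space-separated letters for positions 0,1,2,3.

After move 1 (F'): F=GGGG U=WWRR R=YRYR D=OOYY L=OWOW
After move 2 (U'): U=WRWR F=OWGG R=GGYR B=YRBB L=BBOW
After move 3 (F): F=GOGW U=WRWB R=WGRR D=YGYY L=BOOO
After move 4 (U): U=WWBR F=WGGW R=YRRR B=BOBB L=GOOO
After move 5 (F'): F=GWWG U=WWYR R=GRYR D=OOYY L=GROB
After move 6 (F'): F=WGGW U=WWGY R=OROR D=RBYY L=GROY
Query: R face = OROR

Answer: O R O R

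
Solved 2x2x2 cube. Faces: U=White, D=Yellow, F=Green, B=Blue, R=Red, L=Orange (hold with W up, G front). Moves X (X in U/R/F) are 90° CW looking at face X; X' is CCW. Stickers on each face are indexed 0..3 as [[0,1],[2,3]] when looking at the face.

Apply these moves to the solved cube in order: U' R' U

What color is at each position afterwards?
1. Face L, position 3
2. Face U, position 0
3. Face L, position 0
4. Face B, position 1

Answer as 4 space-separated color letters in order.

Answer: O W O B

Derivation:
After move 1 (U'): U=WWWW F=OOGG R=GGRR B=RRBB L=BBOO
After move 2 (R'): R=GRGR U=WBWR F=OWGW D=YOYG B=YRYB
After move 3 (U): U=WWRB F=GRGW R=YRGR B=BBYB L=OWOO
Query 1: L[3] = O
Query 2: U[0] = W
Query 3: L[0] = O
Query 4: B[1] = B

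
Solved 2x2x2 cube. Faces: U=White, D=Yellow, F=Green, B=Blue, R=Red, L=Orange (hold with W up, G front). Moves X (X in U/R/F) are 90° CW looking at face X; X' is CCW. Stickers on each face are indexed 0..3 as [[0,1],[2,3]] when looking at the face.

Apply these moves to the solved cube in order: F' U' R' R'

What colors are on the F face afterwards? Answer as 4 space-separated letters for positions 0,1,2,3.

Answer: O B G Y

Derivation:
After move 1 (F'): F=GGGG U=WWRR R=YRYR D=OOYY L=OWOW
After move 2 (U'): U=WRWR F=OWGG R=GGYR B=YRBB L=BBOW
After move 3 (R'): R=GRGY U=WBWY F=ORGR D=OWYG B=YROB
After move 4 (R'): R=RYGG U=WOWY F=OBGY D=ORYR B=GRWB
Query: F face = OBGY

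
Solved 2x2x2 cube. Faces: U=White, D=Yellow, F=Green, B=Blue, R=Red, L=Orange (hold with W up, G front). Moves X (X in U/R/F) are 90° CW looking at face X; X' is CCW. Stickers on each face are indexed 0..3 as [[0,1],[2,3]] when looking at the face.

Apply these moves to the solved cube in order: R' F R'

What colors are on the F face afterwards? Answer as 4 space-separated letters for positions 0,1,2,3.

Answer: G B W O

Derivation:
After move 1 (R'): R=RRRR U=WBWB F=GWGW D=YGYG B=YBYB
After move 2 (F): F=GGWW U=WBOO R=WRBR D=RRYG L=OYOG
After move 3 (R'): R=RRWB U=WYOY F=GBWO D=RGYW B=GBRB
Query: F face = GBWO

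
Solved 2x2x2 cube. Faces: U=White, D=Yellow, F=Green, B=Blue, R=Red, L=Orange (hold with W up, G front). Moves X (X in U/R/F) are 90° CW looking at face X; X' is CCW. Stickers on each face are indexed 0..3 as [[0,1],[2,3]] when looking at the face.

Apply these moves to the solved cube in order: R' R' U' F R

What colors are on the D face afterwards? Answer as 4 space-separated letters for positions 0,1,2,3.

After move 1 (R'): R=RRRR U=WBWB F=GWGW D=YGYG B=YBYB
After move 2 (R'): R=RRRR U=WYWY F=GBGB D=YWYW B=GBGB
After move 3 (U'): U=YYWW F=OOGB R=GBRR B=RRGB L=GBOO
After move 4 (F): F=GOBO U=YYOB R=WBWR D=RGYW L=GYOW
After move 5 (R): R=WWRB U=YOOO F=GGBW D=RGYR B=BRYB
Query: D face = RGYR

Answer: R G Y R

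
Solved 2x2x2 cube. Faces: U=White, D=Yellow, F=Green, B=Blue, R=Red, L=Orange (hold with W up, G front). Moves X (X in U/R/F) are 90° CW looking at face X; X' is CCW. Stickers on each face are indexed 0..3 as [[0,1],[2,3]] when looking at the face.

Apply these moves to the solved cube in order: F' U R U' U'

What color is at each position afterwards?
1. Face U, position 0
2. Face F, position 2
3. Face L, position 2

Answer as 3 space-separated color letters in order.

Answer: G G O

Derivation:
After move 1 (F'): F=GGGG U=WWRR R=YRYR D=OOYY L=OWOW
After move 2 (U): U=RWRW F=YRGG R=BBYR B=OWBB L=GGOW
After move 3 (R): R=YBRB U=RRRG F=YOGY D=OBYO B=WWWB
After move 4 (U'): U=RGRR F=GGGY R=YORB B=YBWB L=WWOW
After move 5 (U'): U=GRRR F=WWGY R=GGRB B=YOWB L=YBOW
Query 1: U[0] = G
Query 2: F[2] = G
Query 3: L[2] = O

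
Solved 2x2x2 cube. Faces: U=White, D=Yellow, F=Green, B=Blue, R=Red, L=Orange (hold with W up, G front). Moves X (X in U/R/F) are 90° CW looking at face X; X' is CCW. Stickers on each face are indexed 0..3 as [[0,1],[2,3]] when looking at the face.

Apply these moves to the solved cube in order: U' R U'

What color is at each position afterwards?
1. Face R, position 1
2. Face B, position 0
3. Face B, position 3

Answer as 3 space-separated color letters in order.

Answer: Y R B

Derivation:
After move 1 (U'): U=WWWW F=OOGG R=GGRR B=RRBB L=BBOO
After move 2 (R): R=RGRG U=WOWG F=OYGY D=YBYR B=WRWB
After move 3 (U'): U=OGWW F=BBGY R=OYRG B=RGWB L=WROO
Query 1: R[1] = Y
Query 2: B[0] = R
Query 3: B[3] = B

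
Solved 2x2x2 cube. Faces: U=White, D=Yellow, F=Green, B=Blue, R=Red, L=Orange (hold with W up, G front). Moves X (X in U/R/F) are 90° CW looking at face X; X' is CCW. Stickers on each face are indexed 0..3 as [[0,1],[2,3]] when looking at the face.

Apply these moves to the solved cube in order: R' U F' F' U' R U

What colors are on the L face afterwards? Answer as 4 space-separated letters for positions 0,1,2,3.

Answer: G B O Y

Derivation:
After move 1 (R'): R=RRRR U=WBWB F=GWGW D=YGYG B=YBYB
After move 2 (U): U=WWBB F=RRGW R=YBRR B=OOYB L=GWOO
After move 3 (F'): F=RWRG U=WWYR R=GBYR D=WOYG L=GBOB
After move 4 (F'): F=WGRR U=WWGY R=OBWR D=BBYG L=GROY
After move 5 (U'): U=WYWG F=GRRR R=WGWR B=OBYB L=OOOY
After move 6 (R): R=WWRG U=WRWR F=GBRG D=BYYO B=GBYB
After move 7 (U): U=WWRR F=WWRG R=GBRG B=OOYB L=GBOY
Query: L face = GBOY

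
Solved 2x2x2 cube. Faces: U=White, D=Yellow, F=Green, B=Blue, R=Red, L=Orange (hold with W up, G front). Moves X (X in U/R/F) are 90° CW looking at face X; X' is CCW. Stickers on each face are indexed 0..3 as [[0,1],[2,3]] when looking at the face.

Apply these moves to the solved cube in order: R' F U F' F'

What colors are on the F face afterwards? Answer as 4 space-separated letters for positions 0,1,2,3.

After move 1 (R'): R=RRRR U=WBWB F=GWGW D=YGYG B=YBYB
After move 2 (F): F=GGWW U=WBOO R=WRBR D=RRYG L=OYOG
After move 3 (U): U=OWOB F=WRWW R=YBBR B=OYYB L=GGOG
After move 4 (F'): F=RWWW U=OWYB R=RBRR D=GGYG L=GBOO
After move 5 (F'): F=WWRW U=OWRR R=GBGR D=BOYG L=GBOY
Query: F face = WWRW

Answer: W W R W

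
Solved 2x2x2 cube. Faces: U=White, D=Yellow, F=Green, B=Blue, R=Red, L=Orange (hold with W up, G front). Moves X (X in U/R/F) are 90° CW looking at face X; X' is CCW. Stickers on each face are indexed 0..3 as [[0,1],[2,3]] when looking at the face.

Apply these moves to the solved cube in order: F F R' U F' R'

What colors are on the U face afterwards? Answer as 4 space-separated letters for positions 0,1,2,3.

Answer: Y W Y O

Derivation:
After move 1 (F): F=GGGG U=WWOO R=WRWR D=RRYY L=OYOY
After move 2 (F): F=GGGG U=WWYY R=OROR D=WWYY L=OROR
After move 3 (R'): R=RROO U=WBYB F=GWGY D=WGYG B=YBWB
After move 4 (U): U=YWBB F=RRGY R=YBOO B=ORWB L=GWOR
After move 5 (F'): F=RYRG U=YWYO R=GBWO D=WRYG L=GBOB
After move 6 (R'): R=BOGW U=YWYO F=RWRO D=WYYG B=GRRB
Query: U face = YWYO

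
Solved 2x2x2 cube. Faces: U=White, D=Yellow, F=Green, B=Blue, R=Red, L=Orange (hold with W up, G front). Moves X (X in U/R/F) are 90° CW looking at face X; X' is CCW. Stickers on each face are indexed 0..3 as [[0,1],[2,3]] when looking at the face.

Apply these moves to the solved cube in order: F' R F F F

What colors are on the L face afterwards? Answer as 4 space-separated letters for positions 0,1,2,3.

After move 1 (F'): F=GGGG U=WWRR R=YRYR D=OOYY L=OWOW
After move 2 (R): R=YYRR U=WGRG F=GOGY D=OBYB B=RBWB
After move 3 (F): F=GGYO U=WGWW R=RYGR D=RYYB L=OOOB
After move 4 (F): F=YGOG U=WGBO R=WYWR D=GRYB L=OROY
After move 5 (F): F=OYGG U=WGYR R=BYOR D=WWYB L=OGOR
Query: L face = OGOR

Answer: O G O R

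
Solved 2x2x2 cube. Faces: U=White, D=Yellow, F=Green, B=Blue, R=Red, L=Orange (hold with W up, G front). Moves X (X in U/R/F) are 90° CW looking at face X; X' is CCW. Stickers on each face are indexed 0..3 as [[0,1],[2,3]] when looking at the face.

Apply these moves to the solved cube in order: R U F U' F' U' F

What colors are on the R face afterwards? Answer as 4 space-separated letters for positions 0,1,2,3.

After move 1 (R): R=RRRR U=WGWG F=GYGY D=YBYB B=WBWB
After move 2 (U): U=WWGG F=RRGY R=WBRR B=OOWB L=GYOO
After move 3 (F): F=GRYR U=WWOY R=GBGR D=RWYB L=GYOB
After move 4 (U'): U=WYWO F=GYYR R=GRGR B=GBWB L=OOOB
After move 5 (F'): F=YRGY U=WYGG R=WRRR D=OBYB L=OOOW
After move 6 (U'): U=YGWG F=OOGY R=YRRR B=WRWB L=GBOW
After move 7 (F): F=GOYO U=YGWB R=WRGR D=RYYB L=GOOB
Query: R face = WRGR

Answer: W R G R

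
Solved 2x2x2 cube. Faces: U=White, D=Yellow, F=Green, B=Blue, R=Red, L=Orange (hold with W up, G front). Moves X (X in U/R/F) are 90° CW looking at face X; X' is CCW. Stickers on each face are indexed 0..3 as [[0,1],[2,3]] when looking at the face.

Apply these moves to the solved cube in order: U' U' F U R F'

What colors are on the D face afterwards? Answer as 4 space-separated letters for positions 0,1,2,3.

After move 1 (U'): U=WWWW F=OOGG R=GGRR B=RRBB L=BBOO
After move 2 (U'): U=WWWW F=BBGG R=OORR B=GGBB L=RROO
After move 3 (F): F=GBGB U=WWOR R=WOWR D=ROYY L=RYOY
After move 4 (U): U=OWRW F=WOGB R=GGWR B=RYBB L=GBOY
After move 5 (R): R=WGRG U=OORB F=WOGY D=RBYR B=WYWB
After move 6 (F'): F=OYWG U=OOWR R=BGRG D=BYYR L=GBOR
Query: D face = BYYR

Answer: B Y Y R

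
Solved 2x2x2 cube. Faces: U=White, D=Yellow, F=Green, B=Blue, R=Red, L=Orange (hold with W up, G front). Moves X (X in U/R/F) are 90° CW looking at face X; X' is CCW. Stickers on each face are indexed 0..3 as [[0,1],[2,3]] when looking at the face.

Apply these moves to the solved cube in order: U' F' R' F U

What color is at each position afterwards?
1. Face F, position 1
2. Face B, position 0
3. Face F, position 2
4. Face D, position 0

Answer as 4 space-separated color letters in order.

After move 1 (U'): U=WWWW F=OOGG R=GGRR B=RRBB L=BBOO
After move 2 (F'): F=OGOG U=WWGR R=YGYR D=BOYY L=BWOW
After move 3 (R'): R=GRYY U=WBGR F=OWOR D=BGYG B=YROB
After move 4 (F): F=OORW U=WBWW R=GRRY D=YGYG L=BBOG
After move 5 (U): U=WWWB F=GRRW R=YRRY B=BBOB L=OOOG
Query 1: F[1] = R
Query 2: B[0] = B
Query 3: F[2] = R
Query 4: D[0] = Y

Answer: R B R Y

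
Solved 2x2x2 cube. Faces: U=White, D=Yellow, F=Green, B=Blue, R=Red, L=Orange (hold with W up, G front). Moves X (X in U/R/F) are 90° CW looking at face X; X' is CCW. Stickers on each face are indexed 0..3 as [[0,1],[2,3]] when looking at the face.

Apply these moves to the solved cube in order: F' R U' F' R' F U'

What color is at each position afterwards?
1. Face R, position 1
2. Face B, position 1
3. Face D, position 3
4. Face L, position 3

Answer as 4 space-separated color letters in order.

After move 1 (F'): F=GGGG U=WWRR R=YRYR D=OOYY L=OWOW
After move 2 (R): R=YYRR U=WGRG F=GOGY D=OBYB B=RBWB
After move 3 (U'): U=GGWR F=OWGY R=GORR B=YYWB L=RBOW
After move 4 (F'): F=WYOG U=GGGR R=BOOR D=BWYB L=RROW
After move 5 (R'): R=ORBO U=GWGY F=WGOR D=BYYG B=BYWB
After move 6 (F): F=OWRG U=GWWR R=GRYO D=BOYG L=RBOY
After move 7 (U'): U=WRGW F=RBRG R=OWYO B=GRWB L=BYOY
Query 1: R[1] = W
Query 2: B[1] = R
Query 3: D[3] = G
Query 4: L[3] = Y

Answer: W R G Y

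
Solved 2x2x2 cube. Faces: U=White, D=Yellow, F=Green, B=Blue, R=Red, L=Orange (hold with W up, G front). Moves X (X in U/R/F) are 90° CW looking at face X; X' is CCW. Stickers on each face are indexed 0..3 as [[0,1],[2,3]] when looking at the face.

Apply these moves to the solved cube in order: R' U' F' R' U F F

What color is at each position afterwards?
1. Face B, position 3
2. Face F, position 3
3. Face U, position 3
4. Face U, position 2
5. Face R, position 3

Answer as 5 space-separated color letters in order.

Answer: B W B W Y

Derivation:
After move 1 (R'): R=RRRR U=WBWB F=GWGW D=YGYG B=YBYB
After move 2 (U'): U=BBWW F=OOGW R=GWRR B=RRYB L=YBOO
After move 3 (F'): F=OWOG U=BBGR R=GWYR D=BOYG L=YWOW
After move 4 (R'): R=WRGY U=BYGR F=OBOR D=BWYG B=GROB
After move 5 (U): U=GBRY F=WROR R=GRGY B=YWOB L=OBOW
After move 6 (F): F=OWRR U=GBWB R=RRYY D=GGYG L=OBOW
After move 7 (F): F=RORW U=GBWB R=WRBY D=YRYG L=OGOG
Query 1: B[3] = B
Query 2: F[3] = W
Query 3: U[3] = B
Query 4: U[2] = W
Query 5: R[3] = Y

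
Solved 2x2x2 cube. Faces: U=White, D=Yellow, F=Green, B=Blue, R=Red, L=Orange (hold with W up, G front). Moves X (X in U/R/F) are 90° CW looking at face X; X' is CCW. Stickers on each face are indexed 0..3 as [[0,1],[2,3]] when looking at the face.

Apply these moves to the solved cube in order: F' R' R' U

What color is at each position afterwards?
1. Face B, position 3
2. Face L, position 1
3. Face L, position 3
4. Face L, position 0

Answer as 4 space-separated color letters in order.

Answer: B B W G

Derivation:
After move 1 (F'): F=GGGG U=WWRR R=YRYR D=OOYY L=OWOW
After move 2 (R'): R=RRYY U=WBRB F=GWGR D=OGYG B=YBOB
After move 3 (R'): R=RYRY U=WORY F=GBGB D=OWYR B=GBGB
After move 4 (U): U=RWYO F=RYGB R=GBRY B=OWGB L=GBOW
Query 1: B[3] = B
Query 2: L[1] = B
Query 3: L[3] = W
Query 4: L[0] = G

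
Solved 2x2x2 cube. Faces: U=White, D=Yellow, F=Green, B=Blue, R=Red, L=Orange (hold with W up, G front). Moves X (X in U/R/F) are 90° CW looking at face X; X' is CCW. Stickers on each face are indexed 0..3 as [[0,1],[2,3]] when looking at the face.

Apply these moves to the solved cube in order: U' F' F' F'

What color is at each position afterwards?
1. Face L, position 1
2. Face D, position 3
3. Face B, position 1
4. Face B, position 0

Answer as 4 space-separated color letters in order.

After move 1 (U'): U=WWWW F=OOGG R=GGRR B=RRBB L=BBOO
After move 2 (F'): F=OGOG U=WWGR R=YGYR D=BOYY L=BWOW
After move 3 (F'): F=GGOO U=WWYY R=OGBR D=WWYY L=BROG
After move 4 (F'): F=GOGO U=WWOB R=WGWR D=RGYY L=BYOY
Query 1: L[1] = Y
Query 2: D[3] = Y
Query 3: B[1] = R
Query 4: B[0] = R

Answer: Y Y R R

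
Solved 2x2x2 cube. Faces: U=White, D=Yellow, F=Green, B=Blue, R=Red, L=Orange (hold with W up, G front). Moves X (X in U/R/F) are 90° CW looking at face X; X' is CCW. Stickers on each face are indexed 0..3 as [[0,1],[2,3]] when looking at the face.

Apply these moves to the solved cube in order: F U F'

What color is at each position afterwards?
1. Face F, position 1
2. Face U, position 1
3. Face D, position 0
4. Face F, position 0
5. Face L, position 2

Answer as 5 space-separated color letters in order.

Answer: G W G R O

Derivation:
After move 1 (F): F=GGGG U=WWOO R=WRWR D=RRYY L=OYOY
After move 2 (U): U=OWOW F=WRGG R=BBWR B=OYBB L=GGOY
After move 3 (F'): F=RGWG U=OWBW R=RBRR D=GYYY L=GWOO
Query 1: F[1] = G
Query 2: U[1] = W
Query 3: D[0] = G
Query 4: F[0] = R
Query 5: L[2] = O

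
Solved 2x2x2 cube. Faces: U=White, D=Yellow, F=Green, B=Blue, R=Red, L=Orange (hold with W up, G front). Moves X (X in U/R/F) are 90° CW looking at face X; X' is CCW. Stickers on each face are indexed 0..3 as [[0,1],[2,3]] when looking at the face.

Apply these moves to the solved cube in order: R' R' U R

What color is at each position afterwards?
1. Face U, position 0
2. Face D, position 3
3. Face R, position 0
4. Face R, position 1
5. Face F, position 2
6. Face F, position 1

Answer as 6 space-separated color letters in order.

Answer: W O R G G W

Derivation:
After move 1 (R'): R=RRRR U=WBWB F=GWGW D=YGYG B=YBYB
After move 2 (R'): R=RRRR U=WYWY F=GBGB D=YWYW B=GBGB
After move 3 (U): U=WWYY F=RRGB R=GBRR B=OOGB L=GBOO
After move 4 (R): R=RGRB U=WRYB F=RWGW D=YGYO B=YOWB
Query 1: U[0] = W
Query 2: D[3] = O
Query 3: R[0] = R
Query 4: R[1] = G
Query 5: F[2] = G
Query 6: F[1] = W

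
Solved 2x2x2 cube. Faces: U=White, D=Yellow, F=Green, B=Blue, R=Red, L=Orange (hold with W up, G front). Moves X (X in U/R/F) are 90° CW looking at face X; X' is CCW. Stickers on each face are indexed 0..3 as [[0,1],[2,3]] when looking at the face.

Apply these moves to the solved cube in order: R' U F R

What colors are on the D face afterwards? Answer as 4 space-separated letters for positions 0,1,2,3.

Answer: R Y Y O

Derivation:
After move 1 (R'): R=RRRR U=WBWB F=GWGW D=YGYG B=YBYB
After move 2 (U): U=WWBB F=RRGW R=YBRR B=OOYB L=GWOO
After move 3 (F): F=GRWR U=WWOW R=BBBR D=RYYG L=GYOG
After move 4 (R): R=BBRB U=WROR F=GYWG D=RYYO B=WOWB
Query: D face = RYYO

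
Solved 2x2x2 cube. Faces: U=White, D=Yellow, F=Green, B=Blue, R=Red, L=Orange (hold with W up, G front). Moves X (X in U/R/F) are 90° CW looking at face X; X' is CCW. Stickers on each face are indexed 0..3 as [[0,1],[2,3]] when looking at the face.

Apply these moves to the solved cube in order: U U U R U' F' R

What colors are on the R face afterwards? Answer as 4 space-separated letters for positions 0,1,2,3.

After move 1 (U): U=WWWW F=RRGG R=BBRR B=OOBB L=GGOO
After move 2 (U): U=WWWW F=BBGG R=OORR B=GGBB L=RROO
After move 3 (U): U=WWWW F=OOGG R=GGRR B=RRBB L=BBOO
After move 4 (R): R=RGRG U=WOWG F=OYGY D=YBYR B=WRWB
After move 5 (U'): U=OGWW F=BBGY R=OYRG B=RGWB L=WROO
After move 6 (F'): F=BYBG U=OGOR R=BYYG D=ROYR L=WWOW
After move 7 (R): R=YBGY U=OYOG F=BOBR D=RWYR B=RGGB
Query: R face = YBGY

Answer: Y B G Y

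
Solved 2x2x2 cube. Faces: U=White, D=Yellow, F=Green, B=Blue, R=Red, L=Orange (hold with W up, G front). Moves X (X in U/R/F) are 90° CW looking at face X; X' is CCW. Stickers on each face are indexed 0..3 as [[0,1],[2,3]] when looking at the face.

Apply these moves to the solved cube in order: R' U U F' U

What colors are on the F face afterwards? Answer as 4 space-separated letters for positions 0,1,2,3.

After move 1 (R'): R=RRRR U=WBWB F=GWGW D=YGYG B=YBYB
After move 2 (U): U=WWBB F=RRGW R=YBRR B=OOYB L=GWOO
After move 3 (U): U=BWBW F=YBGW R=OORR B=GWYB L=RROO
After move 4 (F'): F=BWYG U=BWOR R=GOYR D=ROYG L=RWOB
After move 5 (U): U=OBRW F=GOYG R=GWYR B=RWYB L=BWOB
Query: F face = GOYG

Answer: G O Y G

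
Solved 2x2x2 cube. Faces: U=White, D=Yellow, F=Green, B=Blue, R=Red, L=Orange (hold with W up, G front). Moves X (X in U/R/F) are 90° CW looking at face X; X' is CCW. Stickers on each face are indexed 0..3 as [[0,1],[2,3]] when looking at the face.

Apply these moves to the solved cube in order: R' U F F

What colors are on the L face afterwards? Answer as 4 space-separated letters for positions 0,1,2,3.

Answer: G R O Y

Derivation:
After move 1 (R'): R=RRRR U=WBWB F=GWGW D=YGYG B=YBYB
After move 2 (U): U=WWBB F=RRGW R=YBRR B=OOYB L=GWOO
After move 3 (F): F=GRWR U=WWOW R=BBBR D=RYYG L=GYOG
After move 4 (F): F=WGRR U=WWGY R=OBWR D=BBYG L=GROY
Query: L face = GROY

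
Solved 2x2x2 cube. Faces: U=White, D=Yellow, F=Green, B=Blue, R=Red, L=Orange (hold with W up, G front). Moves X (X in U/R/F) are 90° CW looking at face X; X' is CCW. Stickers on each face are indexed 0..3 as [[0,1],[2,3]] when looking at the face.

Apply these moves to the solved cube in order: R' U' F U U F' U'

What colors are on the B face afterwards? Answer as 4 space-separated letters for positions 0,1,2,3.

Answer: G Y Y B

Derivation:
After move 1 (R'): R=RRRR U=WBWB F=GWGW D=YGYG B=YBYB
After move 2 (U'): U=BBWW F=OOGW R=GWRR B=RRYB L=YBOO
After move 3 (F): F=GOWO U=BBOB R=WWWR D=RGYG L=YYOG
After move 4 (U): U=OBBB F=WWWO R=RRWR B=YYYB L=GOOG
After move 5 (U): U=BOBB F=RRWO R=YYWR B=GOYB L=WWOG
After move 6 (F'): F=RORW U=BOYW R=GYRR D=WGYG L=WBOB
After move 7 (U'): U=OWBY F=WBRW R=RORR B=GYYB L=GOOB
Query: B face = GYYB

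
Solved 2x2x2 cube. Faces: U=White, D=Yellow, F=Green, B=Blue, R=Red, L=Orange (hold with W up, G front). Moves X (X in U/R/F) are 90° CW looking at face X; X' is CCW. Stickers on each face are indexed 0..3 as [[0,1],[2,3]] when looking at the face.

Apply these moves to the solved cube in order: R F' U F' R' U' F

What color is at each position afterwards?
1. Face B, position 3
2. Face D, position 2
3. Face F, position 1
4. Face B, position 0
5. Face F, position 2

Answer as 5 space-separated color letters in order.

Answer: B Y Y B Y

Derivation:
After move 1 (R): R=RRRR U=WGWG F=GYGY D=YBYB B=WBWB
After move 2 (F'): F=YYGG U=WGRR R=BRYR D=OOYB L=OGOW
After move 3 (U): U=RWRG F=BRGG R=WBYR B=OGWB L=YYOW
After move 4 (F'): F=RGBG U=RWWY R=OBOR D=YWYB L=YGOR
After move 5 (R'): R=BROO U=RWWO F=RWBY D=YGYG B=BGWB
After move 6 (U'): U=WORW F=YGBY R=RWOO B=BRWB L=BGOR
After move 7 (F): F=BYYG U=WORG R=RWWO D=ORYG L=BYOG
Query 1: B[3] = B
Query 2: D[2] = Y
Query 3: F[1] = Y
Query 4: B[0] = B
Query 5: F[2] = Y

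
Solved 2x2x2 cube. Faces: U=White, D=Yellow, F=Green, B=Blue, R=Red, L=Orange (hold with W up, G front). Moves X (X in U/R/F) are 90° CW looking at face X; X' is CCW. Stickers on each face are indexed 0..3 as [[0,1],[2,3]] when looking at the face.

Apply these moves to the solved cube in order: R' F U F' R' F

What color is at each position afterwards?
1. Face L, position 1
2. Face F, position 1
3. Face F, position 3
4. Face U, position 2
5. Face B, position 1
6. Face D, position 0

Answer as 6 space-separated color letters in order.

After move 1 (R'): R=RRRR U=WBWB F=GWGW D=YGYG B=YBYB
After move 2 (F): F=GGWW U=WBOO R=WRBR D=RRYG L=OYOG
After move 3 (U): U=OWOB F=WRWW R=YBBR B=OYYB L=GGOG
After move 4 (F'): F=RWWW U=OWYB R=RBRR D=GGYG L=GBOO
After move 5 (R'): R=BRRR U=OYYO F=RWWB D=GWYW B=GYGB
After move 6 (F): F=WRBW U=OYOB R=YROR D=RBYW L=GGOW
Query 1: L[1] = G
Query 2: F[1] = R
Query 3: F[3] = W
Query 4: U[2] = O
Query 5: B[1] = Y
Query 6: D[0] = R

Answer: G R W O Y R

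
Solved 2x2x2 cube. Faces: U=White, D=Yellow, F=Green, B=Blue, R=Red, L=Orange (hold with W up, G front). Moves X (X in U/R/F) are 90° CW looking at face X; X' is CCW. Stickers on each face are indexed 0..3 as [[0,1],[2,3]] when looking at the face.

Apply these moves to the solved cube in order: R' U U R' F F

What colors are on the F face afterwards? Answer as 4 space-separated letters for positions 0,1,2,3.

After move 1 (R'): R=RRRR U=WBWB F=GWGW D=YGYG B=YBYB
After move 2 (U): U=WWBB F=RRGW R=YBRR B=OOYB L=GWOO
After move 3 (U): U=BWBW F=YBGW R=OORR B=GWYB L=RROO
After move 4 (R'): R=OROR U=BYBG F=YWGW D=YBYW B=GWGB
After move 5 (F): F=GYWW U=BYOR R=BRGR D=OOYW L=RYOB
After move 6 (F): F=WGWY U=BYBY R=ORRR D=GBYW L=ROOO
Query: F face = WGWY

Answer: W G W Y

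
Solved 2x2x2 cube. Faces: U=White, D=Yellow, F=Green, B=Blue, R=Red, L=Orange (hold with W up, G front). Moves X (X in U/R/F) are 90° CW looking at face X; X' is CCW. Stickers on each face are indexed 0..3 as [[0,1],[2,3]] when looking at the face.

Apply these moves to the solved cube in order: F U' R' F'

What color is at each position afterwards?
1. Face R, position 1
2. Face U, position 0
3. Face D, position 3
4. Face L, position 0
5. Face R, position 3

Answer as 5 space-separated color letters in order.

Answer: R W G B W

Derivation:
After move 1 (F): F=GGGG U=WWOO R=WRWR D=RRYY L=OYOY
After move 2 (U'): U=WOWO F=OYGG R=GGWR B=WRBB L=BBOY
After move 3 (R'): R=GRGW U=WBWW F=OOGO D=RYYG B=YRRB
After move 4 (F'): F=OOOG U=WBGG R=YRRW D=BYYG L=BWOW
Query 1: R[1] = R
Query 2: U[0] = W
Query 3: D[3] = G
Query 4: L[0] = B
Query 5: R[3] = W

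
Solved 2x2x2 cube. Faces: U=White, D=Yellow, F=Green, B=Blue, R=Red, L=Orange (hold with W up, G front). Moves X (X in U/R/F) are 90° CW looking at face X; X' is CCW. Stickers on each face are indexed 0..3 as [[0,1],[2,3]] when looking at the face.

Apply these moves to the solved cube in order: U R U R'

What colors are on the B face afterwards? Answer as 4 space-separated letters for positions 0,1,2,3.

After move 1 (U): U=WWWW F=RRGG R=BBRR B=OOBB L=GGOO
After move 2 (R): R=RBRB U=WRWG F=RYGY D=YBYO B=WOWB
After move 3 (U): U=WWGR F=RBGY R=WORB B=GGWB L=RYOO
After move 4 (R'): R=OBWR U=WWGG F=RWGR D=YBYY B=OGBB
Query: B face = OGBB

Answer: O G B B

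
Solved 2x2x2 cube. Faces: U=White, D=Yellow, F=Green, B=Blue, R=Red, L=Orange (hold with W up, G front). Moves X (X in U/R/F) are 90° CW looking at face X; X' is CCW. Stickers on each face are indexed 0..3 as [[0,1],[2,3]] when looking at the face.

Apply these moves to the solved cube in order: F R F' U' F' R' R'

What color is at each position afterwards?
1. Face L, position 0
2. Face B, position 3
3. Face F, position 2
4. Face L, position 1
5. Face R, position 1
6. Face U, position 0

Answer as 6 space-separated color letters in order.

Answer: O B O W Y G

Derivation:
After move 1 (F): F=GGGG U=WWOO R=WRWR D=RRYY L=OYOY
After move 2 (R): R=WWRR U=WGOG F=GRGY D=RBYB B=OBWB
After move 3 (F'): F=RYGG U=WGWR R=BWRR D=YYYB L=OGOO
After move 4 (U'): U=GRWW F=OGGG R=RYRR B=BWWB L=OBOO
After move 5 (F'): F=GGOG U=GRRR R=YYYR D=BOYB L=OWOW
After move 6 (R'): R=YRYY U=GWRB F=GROR D=BGYG B=BWOB
After move 7 (R'): R=RYYY U=GORB F=GWOB D=BRYR B=GWGB
Query 1: L[0] = O
Query 2: B[3] = B
Query 3: F[2] = O
Query 4: L[1] = W
Query 5: R[1] = Y
Query 6: U[0] = G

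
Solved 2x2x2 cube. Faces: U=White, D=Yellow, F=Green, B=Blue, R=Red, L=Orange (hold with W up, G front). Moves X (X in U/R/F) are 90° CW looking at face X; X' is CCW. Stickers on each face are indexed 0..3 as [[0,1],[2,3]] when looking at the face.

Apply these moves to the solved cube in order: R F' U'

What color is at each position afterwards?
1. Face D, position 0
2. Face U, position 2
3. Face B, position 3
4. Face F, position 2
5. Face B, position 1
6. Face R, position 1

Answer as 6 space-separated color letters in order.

Answer: O W B G R Y

Derivation:
After move 1 (R): R=RRRR U=WGWG F=GYGY D=YBYB B=WBWB
After move 2 (F'): F=YYGG U=WGRR R=BRYR D=OOYB L=OGOW
After move 3 (U'): U=GRWR F=OGGG R=YYYR B=BRWB L=WBOW
Query 1: D[0] = O
Query 2: U[2] = W
Query 3: B[3] = B
Query 4: F[2] = G
Query 5: B[1] = R
Query 6: R[1] = Y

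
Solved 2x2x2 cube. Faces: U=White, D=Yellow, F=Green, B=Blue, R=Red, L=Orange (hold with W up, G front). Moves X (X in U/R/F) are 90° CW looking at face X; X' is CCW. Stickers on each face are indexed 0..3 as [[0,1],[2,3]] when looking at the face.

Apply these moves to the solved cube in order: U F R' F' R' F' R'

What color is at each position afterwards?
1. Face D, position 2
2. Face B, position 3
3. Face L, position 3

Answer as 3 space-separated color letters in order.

Answer: Y B B

Derivation:
After move 1 (U): U=WWWW F=RRGG R=BBRR B=OOBB L=GGOO
After move 2 (F): F=GRGR U=WWOG R=WBWR D=RBYY L=GYOY
After move 3 (R'): R=BRWW U=WBOO F=GWGG D=RRYR B=YOBB
After move 4 (F'): F=WGGG U=WBBW R=RRRW D=YYYR L=GOOO
After move 5 (R'): R=RWRR U=WBBY F=WBGW D=YGYG B=ROYB
After move 6 (F'): F=BWWG U=WBRR R=GWYR D=OOYG L=GYOB
After move 7 (R'): R=WRGY U=WYRR F=BBWR D=OWYG B=GOOB
Query 1: D[2] = Y
Query 2: B[3] = B
Query 3: L[3] = B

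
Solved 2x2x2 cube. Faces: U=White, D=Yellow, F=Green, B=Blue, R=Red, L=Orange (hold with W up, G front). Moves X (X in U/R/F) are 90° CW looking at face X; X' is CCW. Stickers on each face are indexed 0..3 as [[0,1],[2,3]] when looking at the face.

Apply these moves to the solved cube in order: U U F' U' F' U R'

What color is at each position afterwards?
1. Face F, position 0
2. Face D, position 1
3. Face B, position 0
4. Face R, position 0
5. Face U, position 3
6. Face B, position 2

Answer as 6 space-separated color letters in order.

Answer: O G Y O G W

Derivation:
After move 1 (U): U=WWWW F=RRGG R=BBRR B=OOBB L=GGOO
After move 2 (U): U=WWWW F=BBGG R=OORR B=GGBB L=RROO
After move 3 (F'): F=BGBG U=WWOR R=YOYR D=ROYY L=RWOW
After move 4 (U'): U=WRWO F=RWBG R=BGYR B=YOBB L=GGOW
After move 5 (F'): F=WGRB U=WRBY R=OGRR D=GWYY L=GOOW
After move 6 (U): U=BWYR F=OGRB R=YORR B=GOBB L=WGOW
After move 7 (R'): R=ORYR U=BBYG F=OWRR D=GGYB B=YOWB
Query 1: F[0] = O
Query 2: D[1] = G
Query 3: B[0] = Y
Query 4: R[0] = O
Query 5: U[3] = G
Query 6: B[2] = W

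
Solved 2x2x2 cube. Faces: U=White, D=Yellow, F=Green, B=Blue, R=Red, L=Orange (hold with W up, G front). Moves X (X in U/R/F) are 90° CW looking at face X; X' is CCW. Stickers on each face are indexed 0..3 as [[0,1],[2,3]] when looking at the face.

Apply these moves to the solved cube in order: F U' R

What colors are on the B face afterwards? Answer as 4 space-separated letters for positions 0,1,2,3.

After move 1 (F): F=GGGG U=WWOO R=WRWR D=RRYY L=OYOY
After move 2 (U'): U=WOWO F=OYGG R=GGWR B=WRBB L=BBOY
After move 3 (R): R=WGRG U=WYWG F=ORGY D=RBYW B=OROB
Query: B face = OROB

Answer: O R O B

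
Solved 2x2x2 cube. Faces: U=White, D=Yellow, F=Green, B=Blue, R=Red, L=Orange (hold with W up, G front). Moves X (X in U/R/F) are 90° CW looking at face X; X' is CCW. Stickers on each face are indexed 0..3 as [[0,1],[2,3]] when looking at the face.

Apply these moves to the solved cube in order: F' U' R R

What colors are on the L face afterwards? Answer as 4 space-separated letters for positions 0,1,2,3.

Answer: B B O W

Derivation:
After move 1 (F'): F=GGGG U=WWRR R=YRYR D=OOYY L=OWOW
After move 2 (U'): U=WRWR F=OWGG R=GGYR B=YRBB L=BBOW
After move 3 (R): R=YGRG U=WWWG F=OOGY D=OBYY B=RRRB
After move 4 (R): R=RYGG U=WOWY F=OBGY D=ORYR B=GRWB
Query: L face = BBOW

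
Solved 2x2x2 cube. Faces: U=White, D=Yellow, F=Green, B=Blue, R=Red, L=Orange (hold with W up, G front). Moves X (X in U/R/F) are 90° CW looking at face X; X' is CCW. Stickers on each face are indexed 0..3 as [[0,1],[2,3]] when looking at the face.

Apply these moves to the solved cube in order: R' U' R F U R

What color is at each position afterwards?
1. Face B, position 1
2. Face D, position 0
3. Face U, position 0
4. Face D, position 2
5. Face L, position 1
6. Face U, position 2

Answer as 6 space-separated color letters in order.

Answer: Y R O Y O B

Derivation:
After move 1 (R'): R=RRRR U=WBWB F=GWGW D=YGYG B=YBYB
After move 2 (U'): U=BBWW F=OOGW R=GWRR B=RRYB L=YBOO
After move 3 (R): R=RGRW U=BOWW F=OGGG D=YYYR B=WRBB
After move 4 (F): F=GOGG U=BOOB R=WGWW D=RRYR L=YYOY
After move 5 (U): U=OBBO F=WGGG R=WRWW B=YYBB L=GOOY
After move 6 (R): R=WWWR U=OGBG F=WRGR D=RBYY B=OYBB
Query 1: B[1] = Y
Query 2: D[0] = R
Query 3: U[0] = O
Query 4: D[2] = Y
Query 5: L[1] = O
Query 6: U[2] = B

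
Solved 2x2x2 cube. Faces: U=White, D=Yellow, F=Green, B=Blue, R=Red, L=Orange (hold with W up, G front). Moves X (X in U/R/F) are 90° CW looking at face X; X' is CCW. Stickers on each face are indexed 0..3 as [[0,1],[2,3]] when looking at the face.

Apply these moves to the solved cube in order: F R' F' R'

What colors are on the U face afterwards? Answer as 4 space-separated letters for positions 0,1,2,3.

Answer: W R R Y

Derivation:
After move 1 (F): F=GGGG U=WWOO R=WRWR D=RRYY L=OYOY
After move 2 (R'): R=RRWW U=WBOB F=GWGO D=RGYG B=YBRB
After move 3 (F'): F=WOGG U=WBRW R=GRRW D=YYYG L=OBOO
After move 4 (R'): R=RWGR U=WRRY F=WBGW D=YOYG B=GBYB
Query: U face = WRRY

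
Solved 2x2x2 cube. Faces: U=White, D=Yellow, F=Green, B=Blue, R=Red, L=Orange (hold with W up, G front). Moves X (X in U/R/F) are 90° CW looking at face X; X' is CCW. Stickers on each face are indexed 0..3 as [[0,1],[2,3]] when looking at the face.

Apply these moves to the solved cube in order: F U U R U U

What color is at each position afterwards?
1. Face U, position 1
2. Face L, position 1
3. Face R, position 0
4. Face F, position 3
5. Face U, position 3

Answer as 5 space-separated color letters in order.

After move 1 (F): F=GGGG U=WWOO R=WRWR D=RRYY L=OYOY
After move 2 (U): U=OWOW F=WRGG R=BBWR B=OYBB L=GGOY
After move 3 (U): U=OOWW F=BBGG R=OYWR B=GGBB L=WROY
After move 4 (R): R=WORY U=OBWG F=BRGY D=RBYG B=WGOB
After move 5 (U): U=WOGB F=WOGY R=WGRY B=WROB L=BROY
After move 6 (U): U=GWBO F=WGGY R=WRRY B=BROB L=WOOY
Query 1: U[1] = W
Query 2: L[1] = O
Query 3: R[0] = W
Query 4: F[3] = Y
Query 5: U[3] = O

Answer: W O W Y O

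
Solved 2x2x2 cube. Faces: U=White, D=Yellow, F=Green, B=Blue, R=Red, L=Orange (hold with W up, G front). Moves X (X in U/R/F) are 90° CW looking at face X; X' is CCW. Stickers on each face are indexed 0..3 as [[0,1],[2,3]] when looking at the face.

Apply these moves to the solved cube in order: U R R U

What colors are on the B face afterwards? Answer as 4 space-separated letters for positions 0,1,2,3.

Answer: G G R B

Derivation:
After move 1 (U): U=WWWW F=RRGG R=BBRR B=OOBB L=GGOO
After move 2 (R): R=RBRB U=WRWG F=RYGY D=YBYO B=WOWB
After move 3 (R): R=RRBB U=WYWY F=RBGO D=YWYW B=GORB
After move 4 (U): U=WWYY F=RRGO R=GOBB B=GGRB L=RBOO
Query: B face = GGRB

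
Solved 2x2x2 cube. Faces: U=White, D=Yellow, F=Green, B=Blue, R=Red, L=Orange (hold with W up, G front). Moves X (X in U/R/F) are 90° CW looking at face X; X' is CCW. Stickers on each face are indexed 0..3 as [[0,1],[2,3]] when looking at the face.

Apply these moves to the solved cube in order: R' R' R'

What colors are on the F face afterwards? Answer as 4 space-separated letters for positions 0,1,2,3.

Answer: G Y G Y

Derivation:
After move 1 (R'): R=RRRR U=WBWB F=GWGW D=YGYG B=YBYB
After move 2 (R'): R=RRRR U=WYWY F=GBGB D=YWYW B=GBGB
After move 3 (R'): R=RRRR U=WGWG F=GYGY D=YBYB B=WBWB
Query: F face = GYGY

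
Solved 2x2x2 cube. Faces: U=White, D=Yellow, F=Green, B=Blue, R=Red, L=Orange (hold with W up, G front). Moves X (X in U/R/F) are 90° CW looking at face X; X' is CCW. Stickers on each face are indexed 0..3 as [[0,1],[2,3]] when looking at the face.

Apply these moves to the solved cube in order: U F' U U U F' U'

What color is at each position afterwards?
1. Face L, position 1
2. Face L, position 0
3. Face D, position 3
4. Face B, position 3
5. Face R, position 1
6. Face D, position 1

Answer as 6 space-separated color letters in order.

After move 1 (U): U=WWWW F=RRGG R=BBRR B=OOBB L=GGOO
After move 2 (F'): F=RGRG U=WWBR R=YBYR D=GOYY L=GWOW
After move 3 (U): U=BWRW F=YBRG R=OOYR B=GWBB L=RGOW
After move 4 (U): U=RBWW F=OORG R=GWYR B=RGBB L=YBOW
After move 5 (U): U=WRWB F=GWRG R=RGYR B=YBBB L=OOOW
After move 6 (F'): F=WGGR U=WRRY R=OGGR D=OWYY L=OBOW
After move 7 (U'): U=RYWR F=OBGR R=WGGR B=OGBB L=YBOW
Query 1: L[1] = B
Query 2: L[0] = Y
Query 3: D[3] = Y
Query 4: B[3] = B
Query 5: R[1] = G
Query 6: D[1] = W

Answer: B Y Y B G W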